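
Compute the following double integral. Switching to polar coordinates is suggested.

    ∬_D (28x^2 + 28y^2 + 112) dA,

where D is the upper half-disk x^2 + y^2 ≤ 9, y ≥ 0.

The region D is 0 ≤ r ≤ 3, 0 ≤ θ ≤ π in polar coordinates, where x = r cos(θ), y = r sin(θ), and dA = r dr dθ.

Under the substitution, the integrand becomes 28r^2 + 112, so

    ∬_D (28x^2 + 28y^2 + 112) dA = ∫_{0}^{π} ∫_{0}^{3} (28r^2 + 112) · r dr dθ.

Inner integral (in r): ∫_{0}^{3} (28r^2 + 112) · r dr = 1071.

Outer integral (in θ): ∫_{0}^{π} (1071) dθ = 1071π.

Therefore ∬_D (28x^2 + 28y^2 + 112) dA = 1071π.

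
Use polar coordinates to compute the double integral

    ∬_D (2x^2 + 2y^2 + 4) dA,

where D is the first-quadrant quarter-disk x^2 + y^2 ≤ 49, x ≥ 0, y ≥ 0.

The region D is 0 ≤ r ≤ 7, 0 ≤ θ ≤ π/2 in polar coordinates, where x = r cos(θ), y = r sin(θ), and dA = r dr dθ.

Under the substitution, the integrand becomes 2r^2 + 4, so

    ∬_D (2x^2 + 2y^2 + 4) dA = ∫_{0}^{π/2} ∫_{0}^{7} (2r^2 + 4) · r dr dθ.

Inner integral (in r): ∫_{0}^{7} (2r^2 + 4) · r dr = 2597/2.

Outer integral (in θ): ∫_{0}^{π/2} (2597/2) dθ = 2597π/4.

Therefore ∬_D (2x^2 + 2y^2 + 4) dA = 2597π/4.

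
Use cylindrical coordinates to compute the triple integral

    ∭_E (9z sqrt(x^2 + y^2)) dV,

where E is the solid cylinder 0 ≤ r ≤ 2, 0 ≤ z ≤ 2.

In cylindrical coordinates, x = r cos(θ), y = r sin(θ), z = z, and dV = r dr dθ dz.

The integrand becomes 9r z, so

    ∭_E (9z sqrt(x^2 + y^2)) dV = ∫_{0}^{2π} ∫_{0}^{2} ∫_{0}^{2} (9r z) · r dz dr dθ.

Inner (z): 18r^2.
Middle (r from 0 to 2): 48.
Outer (θ): 96π.

Therefore the triple integral equals 96π.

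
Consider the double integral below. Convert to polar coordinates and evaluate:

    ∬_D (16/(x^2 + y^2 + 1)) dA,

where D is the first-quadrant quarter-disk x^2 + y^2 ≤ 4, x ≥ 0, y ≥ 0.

The region D is 0 ≤ r ≤ 2, 0 ≤ θ ≤ π/2 in polar coordinates, where x = r cos(θ), y = r sin(θ), and dA = r dr dθ.

Under the substitution, the integrand becomes 16/(r^2 + 1), so

    ∬_D (16/(x^2 + y^2 + 1)) dA = ∫_{0}^{π/2} ∫_{0}^{2} (16/(r^2 + 1)) · r dr dθ.

Inner integral (in r): ∫_{0}^{2} (16/(r^2 + 1)) · r dr = log(390625).

Outer integral (in θ): ∫_{0}^{π/2} (log(390625)) dθ = 4π log(5).

Therefore ∬_D (16/(x^2 + y^2 + 1)) dA = 4π log(5).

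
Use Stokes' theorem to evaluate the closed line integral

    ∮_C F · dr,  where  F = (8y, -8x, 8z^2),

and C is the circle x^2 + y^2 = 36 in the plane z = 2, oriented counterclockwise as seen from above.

Let S be the flat disk x^2 + y^2 ≤ 36 in the plane z = 2, with upward unit normal n̂ = ẑ. By Stokes' theorem,

    ∮_C F · dr = ∬_S (∇ × F) · n̂ dS = ∬_D (curl F)_z dA,

where D is the disk x^2 + y^2 ≤ 36.

Compute the curl of F = (8y, -8x, 8z^2):
    (∇ × F)_x = ∂F_z/∂y - ∂F_y/∂z = 0,
    (∇ × F)_y = ∂F_x/∂z - ∂F_z/∂x = 0,
    (∇ × F)_z = ∂F_y/∂x - ∂F_x/∂y = -16.

On z = 2, (curl F)_z = -16.

Convert to polar (x = r cos θ, y = r sin θ, dA = r dr dθ); the integrand becomes -16, so

    ∬_D (curl F)_z dA = ∫_0^{2π} ∫_0^{6} (-16) · r dr dθ.

Inner (r from 0 to 6): -288.
Outer (θ from 0 to 2π): -576π.

Therefore ∮_C F · dr = -576π.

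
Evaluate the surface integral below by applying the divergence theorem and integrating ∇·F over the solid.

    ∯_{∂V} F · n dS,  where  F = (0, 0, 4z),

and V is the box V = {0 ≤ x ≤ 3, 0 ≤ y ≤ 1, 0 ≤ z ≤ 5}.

By the divergence theorem,

    ∯_{∂V} F · n dS = ∭_V (∇ · F) dV.

Compute the divergence:
    ∇ · F = ∂F_x/∂x + ∂F_y/∂y + ∂F_z/∂z = 0 + 0 + 4 = 4.

V is a rectangular box, so dV = dx dy dz with 0 ≤ x ≤ 3, 0 ≤ y ≤ 1, 0 ≤ z ≤ 5.

Integrate (4) over V as an iterated integral:

    ∭_V (∇·F) dV = ∫_0^{3} ∫_0^{1} ∫_0^{5} (4) dz dy dx.

Inner (z from 0 to 5): 20.
Middle (y from 0 to 1): 20.
Outer (x from 0 to 3): 60.

Therefore ∯_{∂V} F · n dS = 60.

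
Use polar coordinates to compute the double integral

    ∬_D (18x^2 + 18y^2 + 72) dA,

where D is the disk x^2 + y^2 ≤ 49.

The region D is 0 ≤ r ≤ 7, 0 ≤ θ ≤ 2π in polar coordinates, where x = r cos(θ), y = r sin(θ), and dA = r dr dθ.

Under the substitution, the integrand becomes 18r^2 + 72, so

    ∬_D (18x^2 + 18y^2 + 72) dA = ∫_{0}^{2π} ∫_{0}^{7} (18r^2 + 72) · r dr dθ.

Inner integral (in r): ∫_{0}^{7} (18r^2 + 72) · r dr = 25137/2.

Outer integral (in θ): ∫_{0}^{2π} (25137/2) dθ = 25137π.

Therefore ∬_D (18x^2 + 18y^2 + 72) dA = 25137π.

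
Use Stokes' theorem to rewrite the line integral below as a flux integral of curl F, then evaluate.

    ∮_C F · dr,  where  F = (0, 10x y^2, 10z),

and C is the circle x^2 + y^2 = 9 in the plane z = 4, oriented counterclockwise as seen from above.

Let S be the flat disk x^2 + y^2 ≤ 9 in the plane z = 4, with upward unit normal n̂ = ẑ. By Stokes' theorem,

    ∮_C F · dr = ∬_S (∇ × F) · n̂ dS = ∬_D (curl F)_z dA,

where D is the disk x^2 + y^2 ≤ 9.

Compute the curl of F = (0, 10x y^2, 10z):
    (∇ × F)_x = ∂F_z/∂y - ∂F_y/∂z = 0,
    (∇ × F)_y = ∂F_x/∂z - ∂F_z/∂x = 0,
    (∇ × F)_z = ∂F_y/∂x - ∂F_x/∂y = 10y^2.

On z = 4, (curl F)_z = 10y^2.

Convert to polar (x = r cos θ, y = r sin θ, dA = r dr dθ); the integrand becomes 10r^2sin(θ)^2, so

    ∬_D (curl F)_z dA = ∫_0^{2π} ∫_0^{3} (10r^2sin(θ)^2) · r dr dθ.

Inner (r from 0 to 3): 405sin(θ)^2/2.
Outer (θ from 0 to 2π): 405π/2.

Therefore ∮_C F · dr = 405π/2.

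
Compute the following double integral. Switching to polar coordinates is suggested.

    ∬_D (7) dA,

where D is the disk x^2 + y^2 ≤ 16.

The region D is 0 ≤ r ≤ 4, 0 ≤ θ ≤ 2π in polar coordinates, where x = r cos(θ), y = r sin(θ), and dA = r dr dθ.

Under the substitution, the integrand becomes 7, so

    ∬_D (7) dA = ∫_{0}^{2π} ∫_{0}^{4} (7) · r dr dθ.

Inner integral (in r): ∫_{0}^{4} (7) · r dr = 56.

Outer integral (in θ): ∫_{0}^{2π} (56) dθ = 112π.

Therefore ∬_D (7) dA = 112π.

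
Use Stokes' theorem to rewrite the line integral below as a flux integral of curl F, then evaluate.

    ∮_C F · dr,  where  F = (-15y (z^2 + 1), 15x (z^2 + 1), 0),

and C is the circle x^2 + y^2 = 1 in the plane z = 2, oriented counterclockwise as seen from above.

Let S be the flat disk x^2 + y^2 ≤ 1 in the plane z = 2, with upward unit normal n̂ = ẑ. By Stokes' theorem,

    ∮_C F · dr = ∬_S (∇ × F) · n̂ dS = ∬_D (curl F)_z dA,

where D is the disk x^2 + y^2 ≤ 1.

Compute the curl of F = (-15y (z^2 + 1), 15x (z^2 + 1), 0):
    (∇ × F)_x = ∂F_z/∂y - ∂F_y/∂z = -30x z,
    (∇ × F)_y = ∂F_x/∂z - ∂F_z/∂x = -30y z,
    (∇ × F)_z = ∂F_y/∂x - ∂F_x/∂y = 30z^2 + 30.

On z = 2, (curl F)_z = 150.

Convert to polar (x = r cos θ, y = r sin θ, dA = r dr dθ); the integrand becomes 150, so

    ∬_D (curl F)_z dA = ∫_0^{2π} ∫_0^{1} (150) · r dr dθ.

Inner (r from 0 to 1): 75.
Outer (θ from 0 to 2π): 150π.

Therefore ∮_C F · dr = 150π.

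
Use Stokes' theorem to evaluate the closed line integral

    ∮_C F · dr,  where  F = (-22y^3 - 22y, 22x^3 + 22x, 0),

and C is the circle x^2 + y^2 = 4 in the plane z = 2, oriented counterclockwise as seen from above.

Let S be the flat disk x^2 + y^2 ≤ 4 in the plane z = 2, with upward unit normal n̂ = ẑ. By Stokes' theorem,

    ∮_C F · dr = ∬_S (∇ × F) · n̂ dS = ∬_D (curl F)_z dA,

where D is the disk x^2 + y^2 ≤ 4.

Compute the curl of F = (-22y^3 - 22y, 22x^3 + 22x, 0):
    (∇ × F)_x = ∂F_z/∂y - ∂F_y/∂z = 0,
    (∇ × F)_y = ∂F_x/∂z - ∂F_z/∂x = 0,
    (∇ × F)_z = ∂F_y/∂x - ∂F_x/∂y = 66x^2 + 66y^2 + 44.

On z = 2, (curl F)_z = 66x^2 + 66y^2 + 44.

Convert to polar (x = r cos θ, y = r sin θ, dA = r dr dθ); the integrand becomes 66r^2 + 44, so

    ∬_D (curl F)_z dA = ∫_0^{2π} ∫_0^{2} (66r^2 + 44) · r dr dθ.

Inner (r from 0 to 2): 352.
Outer (θ from 0 to 2π): 704π.

Therefore ∮_C F · dr = 704π.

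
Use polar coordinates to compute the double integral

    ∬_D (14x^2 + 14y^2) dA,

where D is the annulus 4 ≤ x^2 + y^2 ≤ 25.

The region D is 2 ≤ r ≤ 5, 0 ≤ θ ≤ 2π in polar coordinates, where x = r cos(θ), y = r sin(θ), and dA = r dr dθ.

Under the substitution, the integrand becomes 14r^2, so

    ∬_D (14x^2 + 14y^2) dA = ∫_{0}^{2π} ∫_{2}^{5} (14r^2) · r dr dθ.

Inner integral (in r): ∫_{2}^{5} (14r^2) · r dr = 4263/2.

Outer integral (in θ): ∫_{0}^{2π} (4263/2) dθ = 4263π.

Therefore ∬_D (14x^2 + 14y^2) dA = 4263π.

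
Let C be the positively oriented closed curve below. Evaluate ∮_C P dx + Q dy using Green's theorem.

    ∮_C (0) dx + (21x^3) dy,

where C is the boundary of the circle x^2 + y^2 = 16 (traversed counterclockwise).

Green's theorem converts the closed line integral into a double integral over the enclosed region D:

    ∮_C P dx + Q dy = ∬_D (∂Q/∂x - ∂P/∂y) dA.

Here P = 0, Q = 21x^3, so

    ∂Q/∂x = 63x^2,    ∂P/∂y = 0,
    ∂Q/∂x - ∂P/∂y = 63x^2.

D is the region x^2 + y^2 ≤ 16. Evaluating the double integral:

In polar coordinates (x = r cos θ, y = r sin θ, dA = r dr dθ) the integrand becomes 63r^2cos(θ)^2, so

    ∬_D (63x^2) dA = ∫_0^{2π} ∫_0^{4} (63r^2cos(θ)^2) · r dr dθ.

Inner (r from 0 to 4): 4032cos(θ)^2.
Outer (θ from 0 to 2π): 4032π.

Therefore ∮_C P dx + Q dy = 4032π.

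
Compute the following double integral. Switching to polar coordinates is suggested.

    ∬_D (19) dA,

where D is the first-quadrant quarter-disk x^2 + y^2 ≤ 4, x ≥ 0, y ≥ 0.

The region D is 0 ≤ r ≤ 2, 0 ≤ θ ≤ π/2 in polar coordinates, where x = r cos(θ), y = r sin(θ), and dA = r dr dθ.

Under the substitution, the integrand becomes 19, so

    ∬_D (19) dA = ∫_{0}^{π/2} ∫_{0}^{2} (19) · r dr dθ.

Inner integral (in r): ∫_{0}^{2} (19) · r dr = 38.

Outer integral (in θ): ∫_{0}^{π/2} (38) dθ = 19π.

Therefore ∬_D (19) dA = 19π.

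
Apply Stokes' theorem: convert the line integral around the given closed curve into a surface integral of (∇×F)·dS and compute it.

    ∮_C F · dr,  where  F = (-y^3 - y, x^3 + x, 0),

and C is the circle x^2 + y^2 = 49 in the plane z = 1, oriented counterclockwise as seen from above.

Let S be the flat disk x^2 + y^2 ≤ 49 in the plane z = 1, with upward unit normal n̂ = ẑ. By Stokes' theorem,

    ∮_C F · dr = ∬_S (∇ × F) · n̂ dS = ∬_D (curl F)_z dA,

where D is the disk x^2 + y^2 ≤ 49.

Compute the curl of F = (-y^3 - y, x^3 + x, 0):
    (∇ × F)_x = ∂F_z/∂y - ∂F_y/∂z = 0,
    (∇ × F)_y = ∂F_x/∂z - ∂F_z/∂x = 0,
    (∇ × F)_z = ∂F_y/∂x - ∂F_x/∂y = 3x^2 + 3y^2 + 2.

On z = 1, (curl F)_z = 3x^2 + 3y^2 + 2.

Convert to polar (x = r cos θ, y = r sin θ, dA = r dr dθ); the integrand becomes 3r^2 + 2, so

    ∬_D (curl F)_z dA = ∫_0^{2π} ∫_0^{7} (3r^2 + 2) · r dr dθ.

Inner (r from 0 to 7): 7399/4.
Outer (θ from 0 to 2π): 7399π/2.

Therefore ∮_C F · dr = 7399π/2.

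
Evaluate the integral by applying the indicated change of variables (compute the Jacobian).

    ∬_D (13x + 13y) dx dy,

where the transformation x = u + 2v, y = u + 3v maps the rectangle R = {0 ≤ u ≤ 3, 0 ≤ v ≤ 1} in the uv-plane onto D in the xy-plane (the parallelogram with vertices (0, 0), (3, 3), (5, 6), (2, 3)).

Compute the Jacobian determinant of (x, y) with respect to (u, v):

    ∂(x,y)/∂(u,v) = | 1  2 | = (1)(3) - (2)(1) = 1.
                   | 1  3 |

Its absolute value is |J| = 1 (the area scaling factor).

Substituting x = u + 2v, y = u + 3v into the integrand,

    13x + 13y → 26u + 65v,

so the integral becomes

    ∬_R (26u + 65v) · |J| du dv = ∫_0^3 ∫_0^1 (26u + 65v) dv du.

Inner (v): 26u + 65/2.
Outer (u): 429/2.

Therefore ∬_D (13x + 13y) dx dy = 429/2.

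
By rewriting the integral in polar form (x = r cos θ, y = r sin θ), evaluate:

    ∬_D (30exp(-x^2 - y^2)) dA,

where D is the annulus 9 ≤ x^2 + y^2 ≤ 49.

The region D is 3 ≤ r ≤ 7, 0 ≤ θ ≤ 2π in polar coordinates, where x = r cos(θ), y = r sin(θ), and dA = r dr dθ.

Under the substitution, the integrand becomes 30exp(-r^2), so

    ∬_D (30exp(-x^2 - y^2)) dA = ∫_{0}^{2π} ∫_{3}^{7} (30exp(-r^2)) · r dr dθ.

Inner integral (in r): ∫_{3}^{7} (30exp(-r^2)) · r dr = -(15 - 15exp(40))exp(-49).

Outer integral (in θ): ∫_{0}^{2π} (-(15 - 15exp(40))exp(-49)) dθ = -30π (1 - exp(40))exp(-49).

Therefore ∬_D (30exp(-x^2 - y^2)) dA = -30π (1 - exp(40))exp(-49).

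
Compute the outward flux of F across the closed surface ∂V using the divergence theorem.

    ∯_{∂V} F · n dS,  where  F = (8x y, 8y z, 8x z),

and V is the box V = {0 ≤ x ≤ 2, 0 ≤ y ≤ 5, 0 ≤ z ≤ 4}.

By the divergence theorem,

    ∯_{∂V} F · n dS = ∭_V (∇ · F) dV.

Compute the divergence:
    ∇ · F = ∂F_x/∂x + ∂F_y/∂y + ∂F_z/∂z = 8y + 8z + 8x = 8x + 8y + 8z.

V is a rectangular box, so dV = dx dy dz with 0 ≤ x ≤ 2, 0 ≤ y ≤ 5, 0 ≤ z ≤ 4.

Integrate (8x + 8y + 8z) over V as an iterated integral:

    ∭_V (∇·F) dV = ∫_0^{2} ∫_0^{5} ∫_0^{4} (8x + 8y + 8z) dz dy dx.

Inner (z from 0 to 4): 32x + 32y + 64.
Middle (y from 0 to 5): 160x + 720.
Outer (x from 0 to 2): 1760.

Therefore ∯_{∂V} F · n dS = 1760.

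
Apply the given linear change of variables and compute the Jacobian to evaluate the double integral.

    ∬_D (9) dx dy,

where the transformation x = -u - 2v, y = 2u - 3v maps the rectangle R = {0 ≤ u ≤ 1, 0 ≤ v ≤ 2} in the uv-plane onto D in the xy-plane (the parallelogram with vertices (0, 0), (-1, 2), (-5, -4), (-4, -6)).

Compute the Jacobian determinant of (x, y) with respect to (u, v):

    ∂(x,y)/∂(u,v) = | -1  -2 | = (-1)(-3) - (-2)(2) = 7.
                   | 2  -3 |

Its absolute value is |J| = 7 (the area scaling factor).

Substituting x = -u - 2v, y = 2u - 3v into the integrand,

    9 → 9,

so the integral becomes

    ∬_R (9) · |J| du dv = ∫_0^1 ∫_0^2 (63) dv du.

Inner (v): 126.
Outer (u): 126.

Therefore ∬_D (9) dx dy = 126.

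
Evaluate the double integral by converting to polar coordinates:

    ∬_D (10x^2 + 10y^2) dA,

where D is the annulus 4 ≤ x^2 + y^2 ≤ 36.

The region D is 2 ≤ r ≤ 6, 0 ≤ θ ≤ 2π in polar coordinates, where x = r cos(θ), y = r sin(θ), and dA = r dr dθ.

Under the substitution, the integrand becomes 10r^2, so

    ∬_D (10x^2 + 10y^2) dA = ∫_{0}^{2π} ∫_{2}^{6} (10r^2) · r dr dθ.

Inner integral (in r): ∫_{2}^{6} (10r^2) · r dr = 3200.

Outer integral (in θ): ∫_{0}^{2π} (3200) dθ = 6400π.

Therefore ∬_D (10x^2 + 10y^2) dA = 6400π.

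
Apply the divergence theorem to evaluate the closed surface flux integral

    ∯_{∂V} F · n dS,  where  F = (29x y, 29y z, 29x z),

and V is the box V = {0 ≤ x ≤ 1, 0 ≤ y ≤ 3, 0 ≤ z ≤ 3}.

By the divergence theorem,

    ∯_{∂V} F · n dS = ∭_V (∇ · F) dV.

Compute the divergence:
    ∇ · F = ∂F_x/∂x + ∂F_y/∂y + ∂F_z/∂z = 29y + 29z + 29x = 29x + 29y + 29z.

V is a rectangular box, so dV = dx dy dz with 0 ≤ x ≤ 1, 0 ≤ y ≤ 3, 0 ≤ z ≤ 3.

Integrate (29x + 29y + 29z) over V as an iterated integral:

    ∭_V (∇·F) dV = ∫_0^{1} ∫_0^{3} ∫_0^{3} (29x + 29y + 29z) dz dy dx.

Inner (z from 0 to 3): 87x + 87y + 261/2.
Middle (y from 0 to 3): 261x + 783.
Outer (x from 0 to 1): 1827/2.

Therefore ∯_{∂V} F · n dS = 1827/2.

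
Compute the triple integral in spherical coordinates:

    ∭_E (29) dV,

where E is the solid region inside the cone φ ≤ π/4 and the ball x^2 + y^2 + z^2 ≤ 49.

In spherical coordinates, x = ρ sin(φ) cos(θ), y = ρ sin(φ) sin(θ), z = ρ cos(φ), and dV = ρ^2 sin(φ) dρ dφ dθ.

The integrand becomes 29, so

    ∭_E (29) dV = ∫_{0}^{2π} ∫_{0}^{π/4} ∫_{0}^{7} (29) · ρ^2 sin(φ) dρ dφ dθ.

Inner (ρ): 9947sin(φ)/3.
Middle (φ): 9947/3 - 9947sqrt(2)/6.
Outer (θ): 9947π (2 - sqrt(2))/3.

Therefore the triple integral equals 9947π (2 - sqrt(2))/3.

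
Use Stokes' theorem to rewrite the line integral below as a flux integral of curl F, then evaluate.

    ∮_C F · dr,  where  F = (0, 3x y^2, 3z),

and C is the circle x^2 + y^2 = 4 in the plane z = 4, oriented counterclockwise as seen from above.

Let S be the flat disk x^2 + y^2 ≤ 4 in the plane z = 4, with upward unit normal n̂ = ẑ. By Stokes' theorem,

    ∮_C F · dr = ∬_S (∇ × F) · n̂ dS = ∬_D (curl F)_z dA,

where D is the disk x^2 + y^2 ≤ 4.

Compute the curl of F = (0, 3x y^2, 3z):
    (∇ × F)_x = ∂F_z/∂y - ∂F_y/∂z = 0,
    (∇ × F)_y = ∂F_x/∂z - ∂F_z/∂x = 0,
    (∇ × F)_z = ∂F_y/∂x - ∂F_x/∂y = 3y^2.

On z = 4, (curl F)_z = 3y^2.

Convert to polar (x = r cos θ, y = r sin θ, dA = r dr dθ); the integrand becomes 3r^2sin(θ)^2, so

    ∬_D (curl F)_z dA = ∫_0^{2π} ∫_0^{2} (3r^2sin(θ)^2) · r dr dθ.

Inner (r from 0 to 2): 12sin(θ)^2.
Outer (θ from 0 to 2π): 12π.

Therefore ∮_C F · dr = 12π.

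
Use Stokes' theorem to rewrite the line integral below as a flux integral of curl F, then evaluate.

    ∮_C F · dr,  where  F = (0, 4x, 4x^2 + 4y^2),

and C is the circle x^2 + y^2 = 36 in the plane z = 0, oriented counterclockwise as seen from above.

Let S be the flat disk x^2 + y^2 ≤ 36 in the plane z = 0, with upward unit normal n̂ = ẑ. By Stokes' theorem,

    ∮_C F · dr = ∬_S (∇ × F) · n̂ dS = ∬_D (curl F)_z dA,

where D is the disk x^2 + y^2 ≤ 36.

Compute the curl of F = (0, 4x, 4x^2 + 4y^2):
    (∇ × F)_x = ∂F_z/∂y - ∂F_y/∂z = 8y,
    (∇ × F)_y = ∂F_x/∂z - ∂F_z/∂x = -8x,
    (∇ × F)_z = ∂F_y/∂x - ∂F_x/∂y = 4.

On z = 0, (curl F)_z = 4.

Convert to polar (x = r cos θ, y = r sin θ, dA = r dr dθ); the integrand becomes 4, so

    ∬_D (curl F)_z dA = ∫_0^{2π} ∫_0^{6} (4) · r dr dθ.

Inner (r from 0 to 6): 72.
Outer (θ from 0 to 2π): 144π.

Therefore ∮_C F · dr = 144π.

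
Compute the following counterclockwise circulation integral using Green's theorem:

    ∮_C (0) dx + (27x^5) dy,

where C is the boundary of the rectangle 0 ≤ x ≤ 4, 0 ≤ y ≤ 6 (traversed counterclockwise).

Green's theorem converts the closed line integral into a double integral over the enclosed region D:

    ∮_C P dx + Q dy = ∬_D (∂Q/∂x - ∂P/∂y) dA.

Here P = 0, Q = 27x^5, so

    ∂Q/∂x = 135x^4,    ∂P/∂y = 0,
    ∂Q/∂x - ∂P/∂y = 135x^4.

D is the region 0 ≤ x ≤ 4, 0 ≤ y ≤ 6. Evaluating the double integral:

    ∬_D (135x^4) dA = ∫_0^{4} ∫_0^{6} (135x^4) dy dx.

Inner (y from 0 to 6): 810x^4.
Outer (x from 0 to 4): 165888.

Therefore ∮_C P dx + Q dy = 165888.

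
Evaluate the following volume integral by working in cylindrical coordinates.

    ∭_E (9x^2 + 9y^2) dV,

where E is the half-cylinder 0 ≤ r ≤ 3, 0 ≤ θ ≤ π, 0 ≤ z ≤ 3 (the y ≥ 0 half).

In cylindrical coordinates, x = r cos(θ), y = r sin(θ), z = z, and dV = r dr dθ dz.

The integrand becomes 9r^2, so

    ∭_E (9x^2 + 9y^2) dV = ∫_{0}^{π} ∫_{0}^{3} ∫_{0}^{3} (9r^2) · r dz dr dθ.

Inner (z): 27r^3.
Middle (r from 0 to 3): 2187/4.
Outer (θ): 2187π/4.

Therefore the triple integral equals 2187π/4.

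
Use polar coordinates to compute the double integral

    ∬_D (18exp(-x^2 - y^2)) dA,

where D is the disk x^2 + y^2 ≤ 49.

The region D is 0 ≤ r ≤ 7, 0 ≤ θ ≤ 2π in polar coordinates, where x = r cos(θ), y = r sin(θ), and dA = r dr dθ.

Under the substitution, the integrand becomes 18exp(-r^2), so

    ∬_D (18exp(-x^2 - y^2)) dA = ∫_{0}^{2π} ∫_{0}^{7} (18exp(-r^2)) · r dr dθ.

Inner integral (in r): ∫_{0}^{7} (18exp(-r^2)) · r dr = 9 - 9exp(-49).

Outer integral (in θ): ∫_{0}^{2π} (9 - 9exp(-49)) dθ = -18π exp(-49) + 18π.

Therefore ∬_D (18exp(-x^2 - y^2)) dA = -18π exp(-49) + 18π.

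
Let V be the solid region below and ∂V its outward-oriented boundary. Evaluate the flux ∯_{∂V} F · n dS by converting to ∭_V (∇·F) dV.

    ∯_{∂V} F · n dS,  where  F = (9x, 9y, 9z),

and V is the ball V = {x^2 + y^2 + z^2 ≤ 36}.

By the divergence theorem,

    ∯_{∂V} F · n dS = ∭_V (∇ · F) dV.

Compute the divergence:
    ∇ · F = ∂F_x/∂x + ∂F_y/∂y + ∂F_z/∂z = 9 + 9 + 9 = 27.

In spherical coordinates, x = ρ sin(φ) cos(θ), y = ρ sin(φ) sin(θ), z = ρ cos(φ), dV = ρ^2 sin(φ) dρ dφ dθ, with 0 ≤ ρ ≤ 6, 0 ≤ φ ≤ π, 0 ≤ θ ≤ 2π.

The integrand, after substitution and multiplying by the volume element, becomes (27) · ρ^2 sin(φ), so

    ∭_V (∇·F) dV = ∫_0^{2π} ∫_0^{π} ∫_0^{6} (27) · ρ^2 sin(φ) dρ dφ dθ.

Inner (ρ from 0 to 6): 1944sin(φ).
Middle (φ from 0 to π): 3888.
Outer (θ from 0 to 2π): 7776π.

Therefore ∯_{∂V} F · n dS = 7776π.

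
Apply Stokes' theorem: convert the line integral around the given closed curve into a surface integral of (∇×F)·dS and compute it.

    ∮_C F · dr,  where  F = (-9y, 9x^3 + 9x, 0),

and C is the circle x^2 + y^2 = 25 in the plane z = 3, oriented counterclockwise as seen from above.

Let S be the flat disk x^2 + y^2 ≤ 25 in the plane z = 3, with upward unit normal n̂ = ẑ. By Stokes' theorem,

    ∮_C F · dr = ∬_S (∇ × F) · n̂ dS = ∬_D (curl F)_z dA,

where D is the disk x^2 + y^2 ≤ 25.

Compute the curl of F = (-9y, 9x^3 + 9x, 0):
    (∇ × F)_x = ∂F_z/∂y - ∂F_y/∂z = 0,
    (∇ × F)_y = ∂F_x/∂z - ∂F_z/∂x = 0,
    (∇ × F)_z = ∂F_y/∂x - ∂F_x/∂y = 27x^2 + 18.

On z = 3, (curl F)_z = 27x^2 + 18.

Convert to polar (x = r cos θ, y = r sin θ, dA = r dr dθ); the integrand becomes 27r^2cos(θ)^2 + 18, so

    ∬_D (curl F)_z dA = ∫_0^{2π} ∫_0^{5} (27r^2cos(θ)^2 + 18) · r dr dθ.

Inner (r from 0 to 5): 16875cos(θ)^2/4 + 225.
Outer (θ from 0 to 2π): 18675π/4.

Therefore ∮_C F · dr = 18675π/4.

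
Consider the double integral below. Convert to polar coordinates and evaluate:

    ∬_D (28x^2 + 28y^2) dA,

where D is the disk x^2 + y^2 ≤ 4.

The region D is 0 ≤ r ≤ 2, 0 ≤ θ ≤ 2π in polar coordinates, where x = r cos(θ), y = r sin(θ), and dA = r dr dθ.

Under the substitution, the integrand becomes 28r^2, so

    ∬_D (28x^2 + 28y^2) dA = ∫_{0}^{2π} ∫_{0}^{2} (28r^2) · r dr dθ.

Inner integral (in r): ∫_{0}^{2} (28r^2) · r dr = 112.

Outer integral (in θ): ∫_{0}^{2π} (112) dθ = 224π.

Therefore ∬_D (28x^2 + 28y^2) dA = 224π.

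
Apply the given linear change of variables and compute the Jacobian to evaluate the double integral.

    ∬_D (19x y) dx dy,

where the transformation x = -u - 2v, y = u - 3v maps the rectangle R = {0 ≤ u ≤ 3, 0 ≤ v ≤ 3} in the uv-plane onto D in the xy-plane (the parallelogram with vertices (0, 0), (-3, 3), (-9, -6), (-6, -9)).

Compute the Jacobian determinant of (x, y) with respect to (u, v):

    ∂(x,y)/∂(u,v) = | -1  -2 | = (-1)(-3) - (-2)(1) = 5.
                   | 1  -3 |

Its absolute value is |J| = 5 (the area scaling factor).

Substituting x = -u - 2v, y = u - 3v into the integrand,

    19x y → -19u^2 + 19u v + 114v^2,

so the integral becomes

    ∬_R (-19u^2 + 19u v + 114v^2) · |J| du dv = ∫_0^3 ∫_0^3 (-95u^2 + 95u v + 570v^2) dv du.

Inner (v): -285u^2 + 855u/2 + 5130.
Outer (u): 58995/4.

Therefore ∬_D (19x y) dx dy = 58995/4.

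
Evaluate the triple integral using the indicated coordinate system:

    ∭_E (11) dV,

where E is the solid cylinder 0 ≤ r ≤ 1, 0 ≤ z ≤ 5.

In cylindrical coordinates, x = r cos(θ), y = r sin(θ), z = z, and dV = r dr dθ dz.

The integrand becomes 11, so

    ∭_E (11) dV = ∫_{0}^{2π} ∫_{0}^{1} ∫_{0}^{5} (11) · r dz dr dθ.

Inner (z): 55r.
Middle (r from 0 to 1): 55/2.
Outer (θ): 55π.

Therefore the triple integral equals 55π.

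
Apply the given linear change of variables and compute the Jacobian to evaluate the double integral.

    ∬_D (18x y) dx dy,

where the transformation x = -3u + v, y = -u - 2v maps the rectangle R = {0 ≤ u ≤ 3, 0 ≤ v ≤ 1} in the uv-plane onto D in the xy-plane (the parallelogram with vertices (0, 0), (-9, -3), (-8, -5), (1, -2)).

Compute the Jacobian determinant of (x, y) with respect to (u, v):

    ∂(x,y)/∂(u,v) = | -3  1 | = (-3)(-2) - (1)(-1) = 7.
                   | -1  -2 |

Its absolute value is |J| = 7 (the area scaling factor).

Substituting x = -3u + v, y = -u - 2v into the integrand,

    18x y → 54u^2 + 90u v - 36v^2,

so the integral becomes

    ∬_R (54u^2 + 90u v - 36v^2) · |J| du dv = ∫_0^3 ∫_0^1 (378u^2 + 630u v - 252v^2) dv du.

Inner (v): 378u^2 + 315u - 84.
Outer (u): 9135/2.

Therefore ∬_D (18x y) dx dy = 9135/2.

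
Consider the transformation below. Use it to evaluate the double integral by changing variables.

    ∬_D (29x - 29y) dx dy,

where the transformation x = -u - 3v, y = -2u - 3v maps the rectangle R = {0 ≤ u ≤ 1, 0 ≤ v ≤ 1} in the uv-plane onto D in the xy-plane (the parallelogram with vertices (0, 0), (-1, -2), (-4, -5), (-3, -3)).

Compute the Jacobian determinant of (x, y) with respect to (u, v):

    ∂(x,y)/∂(u,v) = | -1  -3 | = (-1)(-3) - (-3)(-2) = -3.
                   | -2  -3 |

Its absolute value is |J| = 3 (the area scaling factor).

Substituting x = -u - 3v, y = -2u - 3v into the integrand,

    29x - 29y → 29u,

so the integral becomes

    ∬_R (29u) · |J| du dv = ∫_0^1 ∫_0^1 (87u) dv du.

Inner (v): 87u.
Outer (u): 87/2.

Therefore ∬_D (29x - 29y) dx dy = 87/2.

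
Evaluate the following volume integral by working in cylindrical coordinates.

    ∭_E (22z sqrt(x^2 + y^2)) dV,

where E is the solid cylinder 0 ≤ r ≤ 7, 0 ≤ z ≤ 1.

In cylindrical coordinates, x = r cos(θ), y = r sin(θ), z = z, and dV = r dr dθ dz.

The integrand becomes 22r z, so

    ∭_E (22z sqrt(x^2 + y^2)) dV = ∫_{0}^{2π} ∫_{0}^{7} ∫_{0}^{1} (22r z) · r dz dr dθ.

Inner (z): 11r^2.
Middle (r from 0 to 7): 3773/3.
Outer (θ): 7546π/3.

Therefore the triple integral equals 7546π/3.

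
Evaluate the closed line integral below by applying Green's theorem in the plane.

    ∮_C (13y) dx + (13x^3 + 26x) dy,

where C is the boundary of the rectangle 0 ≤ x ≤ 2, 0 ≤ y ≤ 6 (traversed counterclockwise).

Green's theorem converts the closed line integral into a double integral over the enclosed region D:

    ∮_C P dx + Q dy = ∬_D (∂Q/∂x - ∂P/∂y) dA.

Here P = 13y, Q = 13x^3 + 26x, so

    ∂Q/∂x = 39x^2 + 26,    ∂P/∂y = 13,
    ∂Q/∂x - ∂P/∂y = 39x^2 + 13.

D is the region 0 ≤ x ≤ 2, 0 ≤ y ≤ 6. Evaluating the double integral:

    ∬_D (39x^2 + 13) dA = ∫_0^{2} ∫_0^{6} (39x^2 + 13) dy dx.

Inner (y from 0 to 6): 234x^2 + 78.
Outer (x from 0 to 2): 780.

Therefore ∮_C P dx + Q dy = 780.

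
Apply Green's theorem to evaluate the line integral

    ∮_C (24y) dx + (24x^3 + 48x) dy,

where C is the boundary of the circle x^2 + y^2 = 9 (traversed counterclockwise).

Green's theorem converts the closed line integral into a double integral over the enclosed region D:

    ∮_C P dx + Q dy = ∬_D (∂Q/∂x - ∂P/∂y) dA.

Here P = 24y, Q = 24x^3 + 48x, so

    ∂Q/∂x = 72x^2 + 48,    ∂P/∂y = 24,
    ∂Q/∂x - ∂P/∂y = 72x^2 + 24.

D is the region x^2 + y^2 ≤ 9. Evaluating the double integral:

In polar coordinates (x = r cos θ, y = r sin θ, dA = r dr dθ) the integrand becomes 72r^2cos(θ)^2 + 24, so

    ∬_D (72x^2 + 24) dA = ∫_0^{2π} ∫_0^{3} (72r^2cos(θ)^2 + 24) · r dr dθ.

Inner (r from 0 to 3): 1458cos(θ)^2 + 108.
Outer (θ from 0 to 2π): 1674π.

Therefore ∮_C P dx + Q dy = 1674π.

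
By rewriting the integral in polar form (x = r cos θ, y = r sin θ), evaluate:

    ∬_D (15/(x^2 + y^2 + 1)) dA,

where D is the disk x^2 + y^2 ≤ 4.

The region D is 0 ≤ r ≤ 2, 0 ≤ θ ≤ 2π in polar coordinates, where x = r cos(θ), y = r sin(θ), and dA = r dr dθ.

Under the substitution, the integrand becomes 15/(r^2 + 1), so

    ∬_D (15/(x^2 + y^2 + 1)) dA = ∫_{0}^{2π} ∫_{0}^{2} (15/(r^2 + 1)) · r dr dθ.

Inner integral (in r): ∫_{0}^{2} (15/(r^2 + 1)) · r dr = 15log(5)/2.

Outer integral (in θ): ∫_{0}^{2π} (15log(5)/2) dθ = 15π log(5).

Therefore ∬_D (15/(x^2 + y^2 + 1)) dA = 15π log(5).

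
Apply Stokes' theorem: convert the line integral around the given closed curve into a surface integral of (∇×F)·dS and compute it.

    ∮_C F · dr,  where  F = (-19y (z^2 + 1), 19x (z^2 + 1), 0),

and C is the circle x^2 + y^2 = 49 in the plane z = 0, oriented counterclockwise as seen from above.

Let S be the flat disk x^2 + y^2 ≤ 49 in the plane z = 0, with upward unit normal n̂ = ẑ. By Stokes' theorem,

    ∮_C F · dr = ∬_S (∇ × F) · n̂ dS = ∬_D (curl F)_z dA,

where D is the disk x^2 + y^2 ≤ 49.

Compute the curl of F = (-19y (z^2 + 1), 19x (z^2 + 1), 0):
    (∇ × F)_x = ∂F_z/∂y - ∂F_y/∂z = -38x z,
    (∇ × F)_y = ∂F_x/∂z - ∂F_z/∂x = -38y z,
    (∇ × F)_z = ∂F_y/∂x - ∂F_x/∂y = 38z^2 + 38.

On z = 0, (curl F)_z = 38.

Convert to polar (x = r cos θ, y = r sin θ, dA = r dr dθ); the integrand becomes 38, so

    ∬_D (curl F)_z dA = ∫_0^{2π} ∫_0^{7} (38) · r dr dθ.

Inner (r from 0 to 7): 931.
Outer (θ from 0 to 2π): 1862π.

Therefore ∮_C F · dr = 1862π.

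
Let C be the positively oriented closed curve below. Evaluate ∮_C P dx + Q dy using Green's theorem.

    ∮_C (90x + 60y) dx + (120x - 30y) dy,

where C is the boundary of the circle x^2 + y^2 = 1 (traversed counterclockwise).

Green's theorem converts the closed line integral into a double integral over the enclosed region D:

    ∮_C P dx + Q dy = ∬_D (∂Q/∂x - ∂P/∂y) dA.

Here P = 90x + 60y, Q = 120x - 30y, so

    ∂Q/∂x = 120,    ∂P/∂y = 60,
    ∂Q/∂x - ∂P/∂y = 60.

D is the region x^2 + y^2 ≤ 1. Evaluating the double integral:

In polar coordinates (x = r cos θ, y = r sin θ, dA = r dr dθ) the integrand becomes 60, so

    ∬_D (60) dA = ∫_0^{2π} ∫_0^{1} (60) · r dr dθ.

Inner (r from 0 to 1): 30.
Outer (θ from 0 to 2π): 60π.

Therefore ∮_C P dx + Q dy = 60π.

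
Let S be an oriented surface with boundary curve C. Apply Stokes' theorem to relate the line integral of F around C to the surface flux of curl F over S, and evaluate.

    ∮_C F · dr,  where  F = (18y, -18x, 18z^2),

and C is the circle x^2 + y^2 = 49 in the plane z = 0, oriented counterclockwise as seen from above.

Let S be the flat disk x^2 + y^2 ≤ 49 in the plane z = 0, with upward unit normal n̂ = ẑ. By Stokes' theorem,

    ∮_C F · dr = ∬_S (∇ × F) · n̂ dS = ∬_D (curl F)_z dA,

where D is the disk x^2 + y^2 ≤ 49.

Compute the curl of F = (18y, -18x, 18z^2):
    (∇ × F)_x = ∂F_z/∂y - ∂F_y/∂z = 0,
    (∇ × F)_y = ∂F_x/∂z - ∂F_z/∂x = 0,
    (∇ × F)_z = ∂F_y/∂x - ∂F_x/∂y = -36.

On z = 0, (curl F)_z = -36.

Convert to polar (x = r cos θ, y = r sin θ, dA = r dr dθ); the integrand becomes -36, so

    ∬_D (curl F)_z dA = ∫_0^{2π} ∫_0^{7} (-36) · r dr dθ.

Inner (r from 0 to 7): -882.
Outer (θ from 0 to 2π): -1764π.

Therefore ∮_C F · dr = -1764π.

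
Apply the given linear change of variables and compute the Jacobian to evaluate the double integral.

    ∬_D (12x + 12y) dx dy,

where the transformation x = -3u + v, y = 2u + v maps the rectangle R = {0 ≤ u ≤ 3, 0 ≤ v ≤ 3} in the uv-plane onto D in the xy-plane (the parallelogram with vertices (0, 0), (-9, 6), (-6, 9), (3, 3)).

Compute the Jacobian determinant of (x, y) with respect to (u, v):

    ∂(x,y)/∂(u,v) = | -3  1 | = (-3)(1) - (1)(2) = -5.
                   | 2  1 |

Its absolute value is |J| = 5 (the area scaling factor).

Substituting x = -3u + v, y = 2u + v into the integrand,

    12x + 12y → -12u + 24v,

so the integral becomes

    ∬_R (-12u + 24v) · |J| du dv = ∫_0^3 ∫_0^3 (-60u + 120v) dv du.

Inner (v): 540 - 180u.
Outer (u): 810.

Therefore ∬_D (12x + 12y) dx dy = 810.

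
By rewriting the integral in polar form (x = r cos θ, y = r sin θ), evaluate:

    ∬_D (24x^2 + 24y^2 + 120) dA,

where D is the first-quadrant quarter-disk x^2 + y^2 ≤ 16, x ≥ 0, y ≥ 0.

The region D is 0 ≤ r ≤ 4, 0 ≤ θ ≤ π/2 in polar coordinates, where x = r cos(θ), y = r sin(θ), and dA = r dr dθ.

Under the substitution, the integrand becomes 24r^2 + 120, so

    ∬_D (24x^2 + 24y^2 + 120) dA = ∫_{0}^{π/2} ∫_{0}^{4} (24r^2 + 120) · r dr dθ.

Inner integral (in r): ∫_{0}^{4} (24r^2 + 120) · r dr = 2496.

Outer integral (in θ): ∫_{0}^{π/2} (2496) dθ = 1248π.

Therefore ∬_D (24x^2 + 24y^2 + 120) dA = 1248π.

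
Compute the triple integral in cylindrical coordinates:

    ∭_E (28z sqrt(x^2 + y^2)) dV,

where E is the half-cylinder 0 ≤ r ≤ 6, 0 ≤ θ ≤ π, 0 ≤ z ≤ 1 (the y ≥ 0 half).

In cylindrical coordinates, x = r cos(θ), y = r sin(θ), z = z, and dV = r dr dθ dz.

The integrand becomes 28r z, so

    ∭_E (28z sqrt(x^2 + y^2)) dV = ∫_{0}^{π} ∫_{0}^{6} ∫_{0}^{1} (28r z) · r dz dr dθ.

Inner (z): 14r^2.
Middle (r from 0 to 6): 1008.
Outer (θ): 1008π.

Therefore the triple integral equals 1008π.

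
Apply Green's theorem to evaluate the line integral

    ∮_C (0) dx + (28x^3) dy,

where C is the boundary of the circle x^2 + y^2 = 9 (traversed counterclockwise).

Green's theorem converts the closed line integral into a double integral over the enclosed region D:

    ∮_C P dx + Q dy = ∬_D (∂Q/∂x - ∂P/∂y) dA.

Here P = 0, Q = 28x^3, so

    ∂Q/∂x = 84x^2,    ∂P/∂y = 0,
    ∂Q/∂x - ∂P/∂y = 84x^2.

D is the region x^2 + y^2 ≤ 9. Evaluating the double integral:

In polar coordinates (x = r cos θ, y = r sin θ, dA = r dr dθ) the integrand becomes 84r^2cos(θ)^2, so

    ∬_D (84x^2) dA = ∫_0^{2π} ∫_0^{3} (84r^2cos(θ)^2) · r dr dθ.

Inner (r from 0 to 3): 1701cos(θ)^2.
Outer (θ from 0 to 2π): 1701π.

Therefore ∮_C P dx + Q dy = 1701π.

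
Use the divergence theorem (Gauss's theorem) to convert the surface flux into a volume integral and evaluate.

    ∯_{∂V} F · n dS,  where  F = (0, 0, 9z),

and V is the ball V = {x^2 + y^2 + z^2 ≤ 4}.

By the divergence theorem,

    ∯_{∂V} F · n dS = ∭_V (∇ · F) dV.

Compute the divergence:
    ∇ · F = ∂F_x/∂x + ∂F_y/∂y + ∂F_z/∂z = 0 + 0 + 9 = 9.

In spherical coordinates, x = ρ sin(φ) cos(θ), y = ρ sin(φ) sin(θ), z = ρ cos(φ), dV = ρ^2 sin(φ) dρ dφ dθ, with 0 ≤ ρ ≤ 2, 0 ≤ φ ≤ π, 0 ≤ θ ≤ 2π.

The integrand, after substitution and multiplying by the volume element, becomes (9) · ρ^2 sin(φ), so

    ∭_V (∇·F) dV = ∫_0^{2π} ∫_0^{π} ∫_0^{2} (9) · ρ^2 sin(φ) dρ dφ dθ.

Inner (ρ from 0 to 2): 24sin(φ).
Middle (φ from 0 to π): 48.
Outer (θ from 0 to 2π): 96π.

Therefore ∯_{∂V} F · n dS = 96π.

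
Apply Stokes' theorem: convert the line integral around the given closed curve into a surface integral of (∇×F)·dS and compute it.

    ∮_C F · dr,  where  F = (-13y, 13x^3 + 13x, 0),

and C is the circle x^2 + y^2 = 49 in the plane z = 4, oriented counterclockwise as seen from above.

Let S be the flat disk x^2 + y^2 ≤ 49 in the plane z = 4, with upward unit normal n̂ = ẑ. By Stokes' theorem,

    ∮_C F · dr = ∬_S (∇ × F) · n̂ dS = ∬_D (curl F)_z dA,

where D is the disk x^2 + y^2 ≤ 49.

Compute the curl of F = (-13y, 13x^3 + 13x, 0):
    (∇ × F)_x = ∂F_z/∂y - ∂F_y/∂z = 0,
    (∇ × F)_y = ∂F_x/∂z - ∂F_z/∂x = 0,
    (∇ × F)_z = ∂F_y/∂x - ∂F_x/∂y = 39x^2 + 26.

On z = 4, (curl F)_z = 39x^2 + 26.

Convert to polar (x = r cos θ, y = r sin θ, dA = r dr dθ); the integrand becomes 39r^2cos(θ)^2 + 26, so

    ∬_D (curl F)_z dA = ∫_0^{2π} ∫_0^{7} (39r^2cos(θ)^2 + 26) · r dr dθ.

Inner (r from 0 to 7): 93639cos(θ)^2/4 + 637.
Outer (θ from 0 to 2π): 98735π/4.

Therefore ∮_C F · dr = 98735π/4.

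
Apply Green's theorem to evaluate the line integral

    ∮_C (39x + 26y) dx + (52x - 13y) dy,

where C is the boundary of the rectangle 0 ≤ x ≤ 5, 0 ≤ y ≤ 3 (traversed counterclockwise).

Green's theorem converts the closed line integral into a double integral over the enclosed region D:

    ∮_C P dx + Q dy = ∬_D (∂Q/∂x - ∂P/∂y) dA.

Here P = 39x + 26y, Q = 52x - 13y, so

    ∂Q/∂x = 52,    ∂P/∂y = 26,
    ∂Q/∂x - ∂P/∂y = 26.

D is the region 0 ≤ x ≤ 5, 0 ≤ y ≤ 3. Evaluating the double integral:

    ∬_D (26) dA = ∫_0^{5} ∫_0^{3} (26) dy dx.

Inner (y from 0 to 3): 78.
Outer (x from 0 to 5): 390.

Therefore ∮_C P dx + Q dy = 390.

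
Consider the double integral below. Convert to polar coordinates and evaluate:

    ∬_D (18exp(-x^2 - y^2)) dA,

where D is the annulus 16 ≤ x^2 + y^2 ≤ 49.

The region D is 4 ≤ r ≤ 7, 0 ≤ θ ≤ 2π in polar coordinates, where x = r cos(θ), y = r sin(θ), and dA = r dr dθ.

Under the substitution, the integrand becomes 18exp(-r^2), so

    ∬_D (18exp(-x^2 - y^2)) dA = ∫_{0}^{2π} ∫_{4}^{7} (18exp(-r^2)) · r dr dθ.

Inner integral (in r): ∫_{4}^{7} (18exp(-r^2)) · r dr = -(9 - 9exp(33))exp(-49).

Outer integral (in θ): ∫_{0}^{2π} (-(9 - 9exp(33))exp(-49)) dθ = -18π (1 - exp(33))exp(-49).

Therefore ∬_D (18exp(-x^2 - y^2)) dA = -18π (1 - exp(33))exp(-49).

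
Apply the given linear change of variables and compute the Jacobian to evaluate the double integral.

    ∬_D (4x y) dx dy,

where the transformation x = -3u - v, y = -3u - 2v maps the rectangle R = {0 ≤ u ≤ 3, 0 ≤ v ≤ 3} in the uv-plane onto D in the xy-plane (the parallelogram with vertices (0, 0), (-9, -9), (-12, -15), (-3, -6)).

Compute the Jacobian determinant of (x, y) with respect to (u, v):

    ∂(x,y)/∂(u,v) = | -3  -1 | = (-3)(-2) - (-1)(-3) = 3.
                   | -3  -2 |

Its absolute value is |J| = 3 (the area scaling factor).

Substituting x = -3u - v, y = -3u - 2v into the integrand,

    4x y → 36u^2 + 36u v + 8v^2,

so the integral becomes

    ∬_R (36u^2 + 36u v + 8v^2) · |J| du dv = ∫_0^3 ∫_0^3 (108u^2 + 108u v + 24v^2) dv du.

Inner (v): 324u^2 + 486u + 216.
Outer (u): 5751.

Therefore ∬_D (4x y) dx dy = 5751.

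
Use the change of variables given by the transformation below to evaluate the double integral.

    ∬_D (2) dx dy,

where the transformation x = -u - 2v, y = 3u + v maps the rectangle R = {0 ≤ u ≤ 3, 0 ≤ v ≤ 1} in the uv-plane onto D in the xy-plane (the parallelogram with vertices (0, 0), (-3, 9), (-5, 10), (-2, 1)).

Compute the Jacobian determinant of (x, y) with respect to (u, v):

    ∂(x,y)/∂(u,v) = | -1  -2 | = (-1)(1) - (-2)(3) = 5.
                   | 3  1 |

Its absolute value is |J| = 5 (the area scaling factor).

Substituting x = -u - 2v, y = 3u + v into the integrand,

    2 → 2,

so the integral becomes

    ∬_R (2) · |J| du dv = ∫_0^3 ∫_0^1 (10) dv du.

Inner (v): 10.
Outer (u): 30.

Therefore ∬_D (2) dx dy = 30.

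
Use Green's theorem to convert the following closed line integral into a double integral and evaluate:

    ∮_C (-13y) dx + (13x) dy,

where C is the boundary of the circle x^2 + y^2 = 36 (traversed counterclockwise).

Green's theorem converts the closed line integral into a double integral over the enclosed region D:

    ∮_C P dx + Q dy = ∬_D (∂Q/∂x - ∂P/∂y) dA.

Here P = -13y, Q = 13x, so

    ∂Q/∂x = 13,    ∂P/∂y = -13,
    ∂Q/∂x - ∂P/∂y = 26.

D is the region x^2 + y^2 ≤ 36. Evaluating the double integral:

In polar coordinates (x = r cos θ, y = r sin θ, dA = r dr dθ) the integrand becomes 26, so

    ∬_D (26) dA = ∫_0^{2π} ∫_0^{6} (26) · r dr dθ.

Inner (r from 0 to 6): 468.
Outer (θ from 0 to 2π): 936π.

Therefore ∮_C P dx + Q dy = 936π.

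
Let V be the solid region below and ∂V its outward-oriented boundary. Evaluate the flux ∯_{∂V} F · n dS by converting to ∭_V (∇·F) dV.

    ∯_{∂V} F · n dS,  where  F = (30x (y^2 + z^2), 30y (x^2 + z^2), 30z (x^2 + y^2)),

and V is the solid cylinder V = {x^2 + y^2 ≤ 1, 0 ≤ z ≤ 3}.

By the divergence theorem,

    ∯_{∂V} F · n dS = ∭_V (∇ · F) dV.

Compute the divergence:
    ∇ · F = ∂F_x/∂x + ∂F_y/∂y + ∂F_z/∂z = 30y^2 + 30z^2 + 30x^2 + 30z^2 + 30x^2 + 30y^2 = 60x^2 + 60y^2 + 60z^2.

In cylindrical coordinates, x = r cos(θ), y = r sin(θ), z = z, dV = r dr dθ dz, with 0 ≤ r ≤ 1, 0 ≤ θ ≤ 2π, 0 ≤ z ≤ 3.

The integrand, after substitution and multiplying by the volume element, becomes (60r^2 + 60z^2) · r, so

    ∭_V (∇·F) dV = ∫_0^{2π} ∫_0^{1} ∫_0^{3} (60r^2 + 60z^2) · r dz dr dθ.

Inner (z from 0 to 3): 180r (r^2 + 3).
Middle (r from 0 to 1): 315.
Outer (θ from 0 to 2π): 630π.

Therefore ∯_{∂V} F · n dS = 630π.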